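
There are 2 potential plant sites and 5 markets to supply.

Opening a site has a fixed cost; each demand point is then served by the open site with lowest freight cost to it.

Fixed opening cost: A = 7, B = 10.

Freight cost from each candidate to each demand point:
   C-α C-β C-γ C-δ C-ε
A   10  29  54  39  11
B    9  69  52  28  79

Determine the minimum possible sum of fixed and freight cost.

146

Open {A, B}: assign each demand point to its cheapest open site.
  C-α→B 9, C-β→A 29, C-γ→B 52, C-δ→B 28, C-ε→A 11
  freight cost 129, fixed 17 → total 146.
Compare {A}: freight cost 143 + fixed 7 = 150.
Compare {B}: freight cost 237 + fixed 10 = 247.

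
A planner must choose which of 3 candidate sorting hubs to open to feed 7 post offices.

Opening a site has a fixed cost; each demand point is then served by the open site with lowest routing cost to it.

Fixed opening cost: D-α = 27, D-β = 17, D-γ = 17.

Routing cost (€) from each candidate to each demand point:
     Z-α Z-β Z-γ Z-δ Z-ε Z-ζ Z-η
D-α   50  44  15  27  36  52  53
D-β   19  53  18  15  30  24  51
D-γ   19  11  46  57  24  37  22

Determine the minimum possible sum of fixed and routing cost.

167

Open {D-β, D-γ}: assign each demand point to its cheapest open site.
  Z-α→D-β 19, Z-β→D-γ 11, Z-γ→D-β 18, Z-δ→D-β 15, Z-ε→D-γ 24, Z-ζ→D-β 24, Z-η→D-γ 22
  routing cost 133, fixed 34 → total 167.
Compare {D-α, D-β, D-γ}: routing cost 130 + fixed 61 = 191.
Compare {D-α, D-γ}: routing cost 155 + fixed 44 = 199.
Compare {D-β}: routing cost 210 + fixed 17 = 227.
All other subsets cost ≥ 191. Minimum total cost: 167.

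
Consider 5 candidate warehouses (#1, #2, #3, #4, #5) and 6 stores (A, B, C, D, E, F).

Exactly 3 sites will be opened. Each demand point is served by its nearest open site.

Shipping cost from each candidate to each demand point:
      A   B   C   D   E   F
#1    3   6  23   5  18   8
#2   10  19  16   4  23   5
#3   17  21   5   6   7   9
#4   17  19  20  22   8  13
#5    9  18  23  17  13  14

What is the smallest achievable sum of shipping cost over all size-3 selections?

30

Open {#1, #2, #3}.
  A→#1 3, B→#1 6, C→#3 5, D→#2 4, E→#3 7, F→#2 5  ⇒ total 30.
Compare {#1, #3, #4}: total 34.
Compare {#1, #3, #5}: total 34.
No size-3 selection does better; minimum is 30.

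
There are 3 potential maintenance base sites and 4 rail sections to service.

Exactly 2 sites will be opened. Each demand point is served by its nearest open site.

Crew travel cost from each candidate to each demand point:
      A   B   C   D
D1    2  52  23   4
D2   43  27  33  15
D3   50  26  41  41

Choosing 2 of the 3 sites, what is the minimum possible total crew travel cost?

55

Open {D1, D3}.
  A→D1 2, B→D3 26, C→D1 23, D→D1 4  ⇒ total 55.
Compare {D1, D2}: total 56.
Compare {D2, D3}: total 117.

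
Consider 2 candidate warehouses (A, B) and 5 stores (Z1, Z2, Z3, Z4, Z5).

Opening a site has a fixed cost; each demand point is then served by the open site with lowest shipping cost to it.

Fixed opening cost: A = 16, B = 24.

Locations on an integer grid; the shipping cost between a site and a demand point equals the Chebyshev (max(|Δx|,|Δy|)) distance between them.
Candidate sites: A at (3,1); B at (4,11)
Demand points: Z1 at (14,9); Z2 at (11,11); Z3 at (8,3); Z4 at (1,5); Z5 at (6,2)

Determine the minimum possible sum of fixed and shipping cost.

49

Open {A}: assign each demand point to its cheapest open site.
  Z1→A 11, Z2→A 10, Z3→A 5, Z4→A 4, Z5→A 3
  shipping cost 33, fixed 16 → total 49.
Compare {B}: shipping cost 40 + fixed 24 = 64.
Compare {A, B}: shipping cost 29 + fixed 40 = 69.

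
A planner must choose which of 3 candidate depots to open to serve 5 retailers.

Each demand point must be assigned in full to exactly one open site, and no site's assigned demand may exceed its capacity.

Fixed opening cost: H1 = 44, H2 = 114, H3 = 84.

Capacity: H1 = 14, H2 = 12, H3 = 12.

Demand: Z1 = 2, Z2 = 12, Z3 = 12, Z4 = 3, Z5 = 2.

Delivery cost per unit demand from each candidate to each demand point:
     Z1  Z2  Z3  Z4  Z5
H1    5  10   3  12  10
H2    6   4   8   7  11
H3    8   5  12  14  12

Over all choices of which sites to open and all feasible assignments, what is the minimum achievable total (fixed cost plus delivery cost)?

Open {H1, H2, H3}; cheapest assignment that respects the capacities:
  H1 (cap 14, load 14): Z1, Z3 — cost 2×5 + 12×3 = 46
  H2 (cap 12, load 5): Z4, Z5 — cost 3×7 + 2×11 = 43
  H3 (cap 12, load 12): Z2 — cost 12×5 = 60
  Shipping 149, fixed 242 → total 391.
  Any other capacity-feasible assignment to {H1, H2, H3} ships for at least 149.
Total demand is 31 and no other set of sites has combined capacity ≥ 31, so {H1, H2, H3} is the only feasible choice of open sites. Minimum: 391.

391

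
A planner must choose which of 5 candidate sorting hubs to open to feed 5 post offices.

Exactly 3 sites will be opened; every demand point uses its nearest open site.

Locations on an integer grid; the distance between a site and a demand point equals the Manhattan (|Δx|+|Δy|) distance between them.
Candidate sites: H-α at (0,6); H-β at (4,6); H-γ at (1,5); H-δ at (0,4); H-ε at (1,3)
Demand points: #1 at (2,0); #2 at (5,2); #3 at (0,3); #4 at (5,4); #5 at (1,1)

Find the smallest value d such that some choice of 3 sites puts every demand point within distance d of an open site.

5

Open {H-α, H-β, H-ε}.
  Farthest demand point is #2 at distance 5 (to H-β); all others are ≤ 5.
With {H-α, H-γ, H-ε} the worst case is 5.
With {H-α, H-δ, H-ε} the worst case is 5.
No size-3 selection achieves below 5.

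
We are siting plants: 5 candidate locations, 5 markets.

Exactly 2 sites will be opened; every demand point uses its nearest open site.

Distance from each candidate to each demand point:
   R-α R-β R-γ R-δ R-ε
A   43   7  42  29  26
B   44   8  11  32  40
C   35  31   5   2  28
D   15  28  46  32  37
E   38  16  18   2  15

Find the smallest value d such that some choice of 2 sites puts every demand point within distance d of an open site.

18

Open {D, E}.
  Farthest demand point is R-γ at distance 18 (to E); all others are ≤ 18.
With {C, D} the worst case is 28.
With {A, C} the worst case is 35.
No size-2 selection achieves below 18.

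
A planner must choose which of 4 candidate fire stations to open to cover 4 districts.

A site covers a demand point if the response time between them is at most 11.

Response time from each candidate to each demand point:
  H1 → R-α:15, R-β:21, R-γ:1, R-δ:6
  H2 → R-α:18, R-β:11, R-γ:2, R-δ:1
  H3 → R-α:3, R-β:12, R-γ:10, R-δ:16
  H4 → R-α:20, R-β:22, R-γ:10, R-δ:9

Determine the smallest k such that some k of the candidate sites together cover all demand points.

2

Coverage sets (demand points within 11 of each site):
  H1: {R-γ, R-δ}
  H2: {R-β, R-γ, R-δ}
  H3: {R-α, R-γ}
  H4: {R-γ, R-δ}
No single site covers all 4 demand points.
But {H2, H3} covers everything, so the minimum is 2.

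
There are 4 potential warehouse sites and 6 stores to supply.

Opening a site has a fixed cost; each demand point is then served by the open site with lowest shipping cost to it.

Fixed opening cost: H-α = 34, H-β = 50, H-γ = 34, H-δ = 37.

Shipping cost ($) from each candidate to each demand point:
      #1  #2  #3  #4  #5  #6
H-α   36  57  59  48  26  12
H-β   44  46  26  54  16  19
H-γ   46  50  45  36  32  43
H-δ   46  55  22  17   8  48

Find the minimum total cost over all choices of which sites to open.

Open {H-α, H-δ}: assign each demand point to its cheapest open site.
  #1→H-α 36, #2→H-δ 55, #3→H-δ 22, #4→H-δ 17, #5→H-δ 8, #6→H-α 12
  shipping cost 150, fixed 71 → total 221.
Compare {H-δ}: shipping cost 196 + fixed 37 = 233.
Compare {H-β, H-δ}: shipping cost 156 + fixed 87 = 243.
Compare {H-α, H-γ, H-δ}: shipping cost 145 + fixed 105 = 250.
All other subsets cost ≥ 233. Minimum total cost: 221.

221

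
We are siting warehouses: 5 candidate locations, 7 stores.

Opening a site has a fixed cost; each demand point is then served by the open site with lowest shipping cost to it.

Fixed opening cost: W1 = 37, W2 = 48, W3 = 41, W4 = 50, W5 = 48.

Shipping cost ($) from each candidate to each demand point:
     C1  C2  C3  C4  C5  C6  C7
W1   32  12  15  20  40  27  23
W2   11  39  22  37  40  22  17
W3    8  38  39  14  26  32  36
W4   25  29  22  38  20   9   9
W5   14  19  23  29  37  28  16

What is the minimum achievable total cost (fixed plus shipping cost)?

Open {W1, W4}: assign each demand point to its cheapest open site.
  C1→W4 25, C2→W1 12, C3→W1 15, C4→W1 20, C5→W4 20, C6→W4 9, C7→W4 9
  shipping cost 110, fixed 87 → total 197.
Compare {W4}: shipping cost 152 + fixed 50 = 202.
Compare {W3, W4}: shipping cost 111 + fixed 91 = 202.
Compare {W1, W3}: shipping cost 125 + fixed 78 = 203.
All other subsets cost ≥ 202. Minimum total cost: 197.

197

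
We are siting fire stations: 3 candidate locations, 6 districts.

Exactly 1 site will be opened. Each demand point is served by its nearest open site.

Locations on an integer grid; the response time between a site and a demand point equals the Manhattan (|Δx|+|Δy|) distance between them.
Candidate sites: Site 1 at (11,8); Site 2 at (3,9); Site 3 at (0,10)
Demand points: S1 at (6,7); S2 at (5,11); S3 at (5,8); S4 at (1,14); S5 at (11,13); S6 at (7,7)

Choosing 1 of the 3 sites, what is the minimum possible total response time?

37

Open {Site 2}.
  S1→Site 2 5, S2→Site 2 4, S3→Site 2 3, S4→Site 2 7, S5→Site 2 12, S6→Site 2 6  ⇒ total 37.
Compare {Site 1}: total 47.
Compare {Site 3}: total 51.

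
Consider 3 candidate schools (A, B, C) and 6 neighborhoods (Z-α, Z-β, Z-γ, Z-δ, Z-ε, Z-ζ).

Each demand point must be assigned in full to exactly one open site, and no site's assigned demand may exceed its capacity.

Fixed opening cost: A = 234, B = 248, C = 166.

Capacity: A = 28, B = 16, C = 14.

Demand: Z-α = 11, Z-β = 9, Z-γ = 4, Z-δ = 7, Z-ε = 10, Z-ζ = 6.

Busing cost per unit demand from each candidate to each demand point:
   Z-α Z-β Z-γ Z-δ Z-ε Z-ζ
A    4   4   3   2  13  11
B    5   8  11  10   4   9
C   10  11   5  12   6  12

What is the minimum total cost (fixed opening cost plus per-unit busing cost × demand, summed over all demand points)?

856

Open {A, B, C}; cheapest assignment that respects the capacities:
  A (cap 28, load 27): Z-α, Z-β, Z-δ — cost 11×4 + 9×4 + 7×2 = 94
  B (cap 16, load 16): Z-ε, Z-ζ — cost 10×4 + 6×9 = 94
  C (cap 14, load 4): Z-γ — cost 4×5 = 20
  Shipping 208, fixed 648 → total 856.
  Any other capacity-feasible assignment to {A, B, C} ships for at least 208.
Total demand is 47 and no other set of sites has combined capacity ≥ 47, so {A, B, C} is the only feasible choice of open sites. Minimum: 856.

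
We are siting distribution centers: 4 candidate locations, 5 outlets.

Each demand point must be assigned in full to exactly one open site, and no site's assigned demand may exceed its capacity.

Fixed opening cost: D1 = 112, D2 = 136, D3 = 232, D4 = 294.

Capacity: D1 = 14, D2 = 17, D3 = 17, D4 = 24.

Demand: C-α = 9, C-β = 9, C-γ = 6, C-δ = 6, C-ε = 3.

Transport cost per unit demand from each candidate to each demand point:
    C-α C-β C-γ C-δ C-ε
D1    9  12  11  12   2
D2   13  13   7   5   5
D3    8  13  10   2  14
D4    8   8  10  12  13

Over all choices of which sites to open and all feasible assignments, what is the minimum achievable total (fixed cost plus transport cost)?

661

Open {D2, D4}; cheapest assignment that respects the capacities:
  D2 (cap 17, load 15): C-γ, C-δ, C-ε — cost 6×7 + 6×5 + 3×5 = 87
  D4 (cap 24, load 18): C-α, C-β — cost 9×8 + 9×8 = 144
  Shipping 231, fixed 430 → total 661.
  Any other capacity-feasible assignment to {D2, D4} ships for at least 231.
Compare {D1, D4}: its best feasible assignment gives total 688.
Compare {D1, D2, D3}: its best feasible assignment gives total 720.
Every other set of open sites that can feasibly serve all demand totals ≥ 688 even under its best assignment. Minimum: 661.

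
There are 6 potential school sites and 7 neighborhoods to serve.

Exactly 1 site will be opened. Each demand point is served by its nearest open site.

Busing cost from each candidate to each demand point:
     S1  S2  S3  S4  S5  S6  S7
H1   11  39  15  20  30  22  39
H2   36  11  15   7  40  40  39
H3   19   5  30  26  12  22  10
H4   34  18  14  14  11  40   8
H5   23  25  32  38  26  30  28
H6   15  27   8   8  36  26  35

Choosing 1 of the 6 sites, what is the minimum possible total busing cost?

Open {H3}.
  S1→H3 19, S2→H3 5, S3→H3 30, S4→H3 26, S5→H3 12, S6→H3 22, S7→H3 10  ⇒ total 124.
Compare {H4}: total 139.
Compare {H6}: total 155.
No size-1 selection does better; minimum is 124.

124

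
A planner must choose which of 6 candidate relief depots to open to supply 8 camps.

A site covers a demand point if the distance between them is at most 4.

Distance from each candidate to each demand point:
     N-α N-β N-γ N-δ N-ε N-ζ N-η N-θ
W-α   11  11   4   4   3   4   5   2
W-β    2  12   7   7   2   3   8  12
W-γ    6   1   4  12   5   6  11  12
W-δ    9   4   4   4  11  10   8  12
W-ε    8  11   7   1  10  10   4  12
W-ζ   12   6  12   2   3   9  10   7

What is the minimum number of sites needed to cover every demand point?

4

Coverage sets (demand points within 4 of each site):
  W-α: {N-γ, N-δ, N-ε, N-ζ, N-θ}
  W-β: {N-α, N-ε, N-ζ}
  W-γ: {N-β, N-γ}
  W-δ: {N-β, N-γ, N-δ}
  W-ε: {N-δ, N-η}
  W-ζ: {N-δ, N-ε}
No 3 sites suffice: every size-3 union leaves at least one demand point uncovered.
But {W-α, W-β, W-γ, W-ε} covers everything, so the minimum is 4.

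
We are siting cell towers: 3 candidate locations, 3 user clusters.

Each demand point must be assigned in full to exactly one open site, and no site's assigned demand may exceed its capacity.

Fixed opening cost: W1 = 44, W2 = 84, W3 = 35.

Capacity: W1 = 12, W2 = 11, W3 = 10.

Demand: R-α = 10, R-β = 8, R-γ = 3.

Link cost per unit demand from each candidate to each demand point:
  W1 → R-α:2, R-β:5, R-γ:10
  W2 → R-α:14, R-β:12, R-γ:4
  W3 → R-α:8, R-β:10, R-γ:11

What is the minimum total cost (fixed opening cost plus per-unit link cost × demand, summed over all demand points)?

Open {W1, W3}; cheapest assignment that respects the capacities:
  W1 (cap 12, load 11): R-β, R-γ — cost 8×5 + 3×10 = 70
  W3 (cap 10, load 10): R-α — cost 10×8 = 80
  Shipping 150, fixed 79 → total 229.
  Any other capacity-feasible assignment to {W1, W3} ships for at least 150.
Compare {W1, W2}: its best feasible assignment gives total 256.
Compare {W1, W2, W3}: its best feasible assignment gives total 275.
Every other set of open sites that can feasibly serve all demand totals ≥ 256 even under its best assignment. Minimum: 229.

229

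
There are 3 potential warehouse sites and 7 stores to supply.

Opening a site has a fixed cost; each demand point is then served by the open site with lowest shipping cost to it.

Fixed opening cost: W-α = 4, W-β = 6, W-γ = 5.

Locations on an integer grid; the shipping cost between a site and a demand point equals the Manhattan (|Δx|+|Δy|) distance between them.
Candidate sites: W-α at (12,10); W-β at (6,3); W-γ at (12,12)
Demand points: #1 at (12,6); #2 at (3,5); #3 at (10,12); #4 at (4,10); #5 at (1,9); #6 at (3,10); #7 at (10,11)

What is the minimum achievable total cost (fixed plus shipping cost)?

Open {W-α, W-β}: assign each demand point to its cheapest open site.
  #1→W-α 4, #2→W-β 5, #3→W-α 4, #4→W-α 8, #5→W-β 11, #6→W-α 9, #7→W-α 3
  shipping cost 44, fixed 10 → total 54.
Compare {W-β, W-γ}: shipping cost 46 + fixed 11 = 57.
Compare {W-α, W-β, W-γ}: shipping cost 42 + fixed 15 = 57.
Compare {W-α}: shipping cost 54 + fixed 4 = 58.
All other subsets cost ≥ 57. Minimum total cost: 54.

54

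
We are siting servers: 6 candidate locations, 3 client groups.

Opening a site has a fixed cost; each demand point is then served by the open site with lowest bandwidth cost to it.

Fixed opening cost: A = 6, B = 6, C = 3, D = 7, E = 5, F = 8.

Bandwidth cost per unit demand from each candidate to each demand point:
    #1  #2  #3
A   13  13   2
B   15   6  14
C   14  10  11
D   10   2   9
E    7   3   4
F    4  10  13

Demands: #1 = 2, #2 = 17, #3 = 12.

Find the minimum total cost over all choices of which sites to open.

Open {A, D, F}: assign each demand point to its cheapest open site.
  #1→F 2×4=8, #2→D 17×2=34, #3→A 12×2=24
  bandwidth cost 66, fixed 21 → total 87.
Compare {A, D, E}: bandwidth cost 72 + fixed 18 = 90.
Compare {A, C, D, F}: bandwidth cost 66 + fixed 24 = 90.
Compare {A, D}: bandwidth cost 78 + fixed 13 = 91.
All other subsets cost ≥ 90. Minimum total cost: 87.

87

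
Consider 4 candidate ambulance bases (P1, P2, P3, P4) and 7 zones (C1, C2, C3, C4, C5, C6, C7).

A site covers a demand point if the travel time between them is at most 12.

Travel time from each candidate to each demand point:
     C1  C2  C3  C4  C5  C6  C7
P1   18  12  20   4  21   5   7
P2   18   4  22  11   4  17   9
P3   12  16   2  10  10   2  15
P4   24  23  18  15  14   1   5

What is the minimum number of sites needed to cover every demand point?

Coverage sets (demand points within 12 of each site):
  P1: {C2, C4, C6, C7}
  P2: {C2, C4, C5, C7}
  P3: {C1, C3, C4, C5, C6}
  P4: {C6, C7}
No single site covers all 7 demand points.
But {P1, P3} covers everything, so the minimum is 2.

2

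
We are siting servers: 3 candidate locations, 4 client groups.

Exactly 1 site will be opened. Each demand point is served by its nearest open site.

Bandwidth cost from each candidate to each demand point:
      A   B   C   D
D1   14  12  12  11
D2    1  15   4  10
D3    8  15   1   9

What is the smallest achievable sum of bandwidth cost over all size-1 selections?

30

Open {D2}.
  A→D2 1, B→D2 15, C→D2 4, D→D2 10  ⇒ total 30.
Compare {D3}: total 33.
Compare {D1}: total 49.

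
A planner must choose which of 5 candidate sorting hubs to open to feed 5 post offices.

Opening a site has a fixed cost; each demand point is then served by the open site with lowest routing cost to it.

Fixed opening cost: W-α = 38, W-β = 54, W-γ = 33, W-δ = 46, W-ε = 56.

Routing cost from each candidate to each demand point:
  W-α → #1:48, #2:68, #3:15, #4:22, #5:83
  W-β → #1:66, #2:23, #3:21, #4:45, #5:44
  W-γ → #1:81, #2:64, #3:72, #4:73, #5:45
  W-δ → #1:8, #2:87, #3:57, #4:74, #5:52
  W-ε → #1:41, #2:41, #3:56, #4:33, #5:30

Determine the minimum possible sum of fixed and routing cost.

Open {W-β, W-δ}: assign each demand point to its cheapest open site.
  #1→W-δ 8, #2→W-β 23, #3→W-β 21, #4→W-β 45, #5→W-β 44
  routing cost 141, fixed 100 → total 241.
Compare {W-α, W-ε}: routing cost 149 + fixed 94 = 243.
Compare {W-α, W-β}: routing cost 152 + fixed 92 = 244.
Compare {W-α, W-δ}: routing cost 165 + fixed 84 = 249.
All other subsets cost ≥ 243. Minimum total cost: 241.

241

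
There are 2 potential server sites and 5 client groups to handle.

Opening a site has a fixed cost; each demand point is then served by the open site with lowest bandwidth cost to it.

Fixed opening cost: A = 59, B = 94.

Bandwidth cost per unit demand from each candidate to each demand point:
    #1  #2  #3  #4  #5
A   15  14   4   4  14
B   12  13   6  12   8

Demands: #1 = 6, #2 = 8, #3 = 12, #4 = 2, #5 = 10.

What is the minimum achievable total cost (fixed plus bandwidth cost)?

Open {B}: assign each demand point to its cheapest open site.
  #1→B 6×12=72, #2→B 8×13=104, #3→B 12×6=72, #4→B 2×12=24, #5→B 10×8=80
  bandwidth cost 352, fixed 94 → total 446.
Compare {A}: bandwidth cost 398 + fixed 59 = 457.
Compare {A, B}: bandwidth cost 312 + fixed 153 = 465.

446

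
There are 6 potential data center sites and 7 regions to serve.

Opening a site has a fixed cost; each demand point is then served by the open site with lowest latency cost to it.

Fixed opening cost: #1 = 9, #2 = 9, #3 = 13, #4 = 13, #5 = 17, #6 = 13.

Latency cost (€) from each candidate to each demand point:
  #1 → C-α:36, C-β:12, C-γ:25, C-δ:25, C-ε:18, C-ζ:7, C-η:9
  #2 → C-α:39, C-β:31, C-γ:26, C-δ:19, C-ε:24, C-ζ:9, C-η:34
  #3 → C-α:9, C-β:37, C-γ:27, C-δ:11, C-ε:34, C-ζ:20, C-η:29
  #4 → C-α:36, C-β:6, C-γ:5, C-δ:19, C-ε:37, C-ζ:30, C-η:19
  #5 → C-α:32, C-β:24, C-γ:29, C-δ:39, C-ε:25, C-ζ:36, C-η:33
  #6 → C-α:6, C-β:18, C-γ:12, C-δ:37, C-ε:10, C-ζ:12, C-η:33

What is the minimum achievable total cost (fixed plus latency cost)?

97

Open {#1, #4, #6}: assign each demand point to its cheapest open site.
  C-α→#6 6, C-β→#4 6, C-γ→#4 5, C-δ→#4 19, C-ε→#6 10, C-ζ→#1 7, C-η→#1 9
  latency cost 62, fixed 35 → total 97.
Compare {#1, #3, #4}: latency cost 65 + fixed 35 = 100.
Compare {#1, #3, #6}: latency cost 67 + fixed 35 = 102.
Compare {#1, #3, #4, #6}: latency cost 54 + fixed 48 = 102.
All other subsets cost ≥ 100. Minimum total cost: 97.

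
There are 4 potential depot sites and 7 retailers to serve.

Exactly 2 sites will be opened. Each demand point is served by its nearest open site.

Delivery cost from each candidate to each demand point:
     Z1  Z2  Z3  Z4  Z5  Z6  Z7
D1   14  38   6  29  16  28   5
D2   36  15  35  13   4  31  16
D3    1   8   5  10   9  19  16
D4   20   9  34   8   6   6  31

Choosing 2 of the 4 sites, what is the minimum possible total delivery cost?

50

Open {D3, D4}.
  Z1→D3 1, Z2→D3 8, Z3→D3 5, Z4→D4 8, Z5→D4 6, Z6→D4 6, Z7→D3 16  ⇒ total 50.
Compare {D1, D4}: total 54.
Compare {D1, D3}: total 57.
No size-2 selection does better; minimum is 50.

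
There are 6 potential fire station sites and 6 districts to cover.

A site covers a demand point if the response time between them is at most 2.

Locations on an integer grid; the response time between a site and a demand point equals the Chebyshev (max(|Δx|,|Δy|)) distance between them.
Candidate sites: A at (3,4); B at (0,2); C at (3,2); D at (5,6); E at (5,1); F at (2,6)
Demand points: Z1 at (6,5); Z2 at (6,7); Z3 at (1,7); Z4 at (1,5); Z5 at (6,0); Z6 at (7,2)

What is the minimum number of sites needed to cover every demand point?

Coverage sets (demand points within 2 of each site):
  A: {Z4}
  B: {}
  C: {}
  D: {Z1, Z2}
  E: {Z5, Z6}
  F: {Z3, Z4}
No 2 sites suffice: every size-2 union leaves at least one demand point uncovered.
But {D, E, F} covers everything, so the minimum is 3.

3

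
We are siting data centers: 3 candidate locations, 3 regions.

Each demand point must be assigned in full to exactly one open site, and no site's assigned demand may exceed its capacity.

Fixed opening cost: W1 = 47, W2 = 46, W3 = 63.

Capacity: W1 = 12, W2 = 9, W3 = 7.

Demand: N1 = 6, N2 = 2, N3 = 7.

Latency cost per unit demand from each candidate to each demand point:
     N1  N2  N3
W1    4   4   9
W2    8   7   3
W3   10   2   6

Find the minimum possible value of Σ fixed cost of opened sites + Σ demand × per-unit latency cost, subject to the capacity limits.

Open {W1, W2}; cheapest assignment that respects the capacities:
  W1 (cap 12, load 8): N1, N2 — cost 6×4 + 2×4 = 32
  W2 (cap 9, load 7): N3 — cost 7×3 = 21
  Shipping 53, fixed 93 → total 146.
  Any other capacity-feasible assignment to {W1, W2} ships for at least 53.
Compare {W1, W3}: its best feasible assignment gives total 184.
Compare {W2, W3}: its best feasible assignment gives total 204.
Every other set of open sites that can feasibly serve all demand totals ≥ 184 even under its best assignment. Minimum: 146.

146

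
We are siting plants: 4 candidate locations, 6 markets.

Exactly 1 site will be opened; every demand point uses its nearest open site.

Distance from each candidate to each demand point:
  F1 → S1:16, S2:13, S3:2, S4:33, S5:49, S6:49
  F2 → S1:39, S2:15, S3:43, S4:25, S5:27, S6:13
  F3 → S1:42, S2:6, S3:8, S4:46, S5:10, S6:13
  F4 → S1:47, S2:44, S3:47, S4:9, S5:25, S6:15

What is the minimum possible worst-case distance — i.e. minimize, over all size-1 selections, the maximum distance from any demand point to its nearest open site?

43

Open {F2}.
  Farthest demand point is S3 at distance 43 (to F2); all others are ≤ 43.
With {F3} the worst case is 46.
With {F4} the worst case is 47.
No size-1 selection achieves below 43.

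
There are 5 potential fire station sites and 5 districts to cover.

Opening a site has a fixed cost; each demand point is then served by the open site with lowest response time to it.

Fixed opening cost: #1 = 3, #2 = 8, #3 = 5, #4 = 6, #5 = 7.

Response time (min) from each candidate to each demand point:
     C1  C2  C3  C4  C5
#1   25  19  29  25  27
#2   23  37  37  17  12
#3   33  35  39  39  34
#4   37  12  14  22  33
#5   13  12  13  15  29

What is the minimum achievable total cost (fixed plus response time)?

Open {#2, #5}: assign each demand point to its cheapest open site.
  C1→#5 13, C2→#5 12, C3→#5 13, C4→#5 15, C5→#2 12
  response time 65, fixed 15 → total 80.
Compare {#1, #2, #5}: response time 65 + fixed 18 = 83.
Compare {#2, #3, #5}: response time 65 + fixed 20 = 85.
Compare {#2, #4, #5}: response time 65 + fixed 21 = 86.
All other subsets cost ≥ 83. Minimum total cost: 80.

80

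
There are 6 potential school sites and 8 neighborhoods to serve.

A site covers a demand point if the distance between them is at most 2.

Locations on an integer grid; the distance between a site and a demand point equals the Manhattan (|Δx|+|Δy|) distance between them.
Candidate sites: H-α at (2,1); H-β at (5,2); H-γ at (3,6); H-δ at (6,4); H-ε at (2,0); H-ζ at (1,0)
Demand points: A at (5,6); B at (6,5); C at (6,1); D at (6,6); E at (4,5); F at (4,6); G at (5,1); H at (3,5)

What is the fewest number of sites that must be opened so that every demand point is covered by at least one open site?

3

Coverage sets (demand points within 2 of each site):
  H-α: {}
  H-β: {C, G}
  H-γ: {A, E, F, H}
  H-δ: {B, D}
  H-ε: {}
  H-ζ: {}
No 2 sites suffice: every size-2 union leaves at least one demand point uncovered.
But {H-β, H-γ, H-δ} covers everything, so the minimum is 3.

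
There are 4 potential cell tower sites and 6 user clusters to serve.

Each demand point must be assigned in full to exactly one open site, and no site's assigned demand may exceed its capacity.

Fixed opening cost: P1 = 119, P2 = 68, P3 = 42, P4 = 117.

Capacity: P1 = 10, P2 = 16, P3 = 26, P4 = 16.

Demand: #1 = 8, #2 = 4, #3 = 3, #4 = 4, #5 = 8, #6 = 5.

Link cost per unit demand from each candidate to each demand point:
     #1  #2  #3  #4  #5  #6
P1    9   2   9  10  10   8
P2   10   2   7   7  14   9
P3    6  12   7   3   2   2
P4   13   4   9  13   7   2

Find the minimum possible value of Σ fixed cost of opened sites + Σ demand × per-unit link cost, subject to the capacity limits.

Open {P2, P3}; cheapest assignment that respects the capacities:
  P2 (cap 16, load 7): #2, #3 — cost 4×2 + 3×7 = 29
  P3 (cap 26, load 25): #1, #4, #5, #6 — cost 8×6 + 4×3 + 8×2 + 5×2 = 86
  Shipping 115, fixed 110 → total 225.
  Any other capacity-feasible assignment to {P2, P3} ships for at least 115.
Compare {P1, P3}: its best feasible assignment gives total 282.
Compare {P3, P4}: its best feasible assignment gives total 282.
Every other set of open sites that can feasibly serve all demand totals ≥ 282 even under its best assignment. Minimum: 225.

225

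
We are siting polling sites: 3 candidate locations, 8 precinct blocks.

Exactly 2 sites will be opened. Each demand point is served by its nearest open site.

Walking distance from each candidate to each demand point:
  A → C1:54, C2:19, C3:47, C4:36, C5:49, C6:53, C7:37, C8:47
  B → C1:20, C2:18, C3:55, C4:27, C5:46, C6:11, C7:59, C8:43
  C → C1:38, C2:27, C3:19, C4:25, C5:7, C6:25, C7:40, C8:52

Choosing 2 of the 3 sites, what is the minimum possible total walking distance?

183

Open {B, C}.
  C1→B 20, C2→B 18, C3→C 19, C4→C 25, C5→C 7, C6→B 11, C7→C 40, C8→B 43  ⇒ total 183.
Compare {A, C}: total 217.
Compare {A, B}: total 249.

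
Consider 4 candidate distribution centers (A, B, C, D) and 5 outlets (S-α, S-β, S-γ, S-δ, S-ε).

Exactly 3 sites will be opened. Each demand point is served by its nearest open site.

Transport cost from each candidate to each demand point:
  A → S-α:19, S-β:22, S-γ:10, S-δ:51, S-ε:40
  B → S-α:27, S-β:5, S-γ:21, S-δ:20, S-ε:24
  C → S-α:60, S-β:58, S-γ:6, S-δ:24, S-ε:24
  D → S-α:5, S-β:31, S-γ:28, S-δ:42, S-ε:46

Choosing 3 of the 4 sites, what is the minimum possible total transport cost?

Open {B, C, D}.
  S-α→D 5, S-β→B 5, S-γ→C 6, S-δ→B 20, S-ε→B 24  ⇒ total 60.
Compare {A, B, D}: total 64.
Compare {A, B, C}: total 74.
No size-3 selection does better; minimum is 60.

60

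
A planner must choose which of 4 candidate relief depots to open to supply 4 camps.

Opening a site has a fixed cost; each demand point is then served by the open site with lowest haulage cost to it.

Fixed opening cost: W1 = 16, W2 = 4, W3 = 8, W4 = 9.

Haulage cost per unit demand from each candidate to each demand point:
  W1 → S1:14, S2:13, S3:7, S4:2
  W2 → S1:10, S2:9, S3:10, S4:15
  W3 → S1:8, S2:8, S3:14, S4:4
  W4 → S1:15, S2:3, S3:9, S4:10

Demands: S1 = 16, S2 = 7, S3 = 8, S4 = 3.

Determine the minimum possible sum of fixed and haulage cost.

244

Open {W1, W3, W4}: assign each demand point to its cheapest open site.
  S1→W3 16×8=128, S2→W4 7×3=21, S3→W1 8×7=56, S4→W1 3×2=6
  haulage cost 211, fixed 33 → total 244.
Compare {W1, W2, W3, W4}: haulage cost 211 + fixed 37 = 248.
Compare {W3, W4}: haulage cost 233 + fixed 17 = 250.
Compare {W2, W3, W4}: haulage cost 233 + fixed 21 = 254.
All other subsets cost ≥ 248. Minimum total cost: 244.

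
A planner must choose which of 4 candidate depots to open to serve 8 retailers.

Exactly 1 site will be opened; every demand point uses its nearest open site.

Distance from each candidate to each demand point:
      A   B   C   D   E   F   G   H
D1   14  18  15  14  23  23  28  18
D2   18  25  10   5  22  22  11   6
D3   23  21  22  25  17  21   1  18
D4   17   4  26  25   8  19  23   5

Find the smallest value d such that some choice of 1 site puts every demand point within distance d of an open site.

Open {D2}.
  Farthest demand point is B at distance 25 (to D2); all others are ≤ 25.
With {D3} the worst case is 25.
With {D4} the worst case is 26.
No size-1 selection achieves below 25.

25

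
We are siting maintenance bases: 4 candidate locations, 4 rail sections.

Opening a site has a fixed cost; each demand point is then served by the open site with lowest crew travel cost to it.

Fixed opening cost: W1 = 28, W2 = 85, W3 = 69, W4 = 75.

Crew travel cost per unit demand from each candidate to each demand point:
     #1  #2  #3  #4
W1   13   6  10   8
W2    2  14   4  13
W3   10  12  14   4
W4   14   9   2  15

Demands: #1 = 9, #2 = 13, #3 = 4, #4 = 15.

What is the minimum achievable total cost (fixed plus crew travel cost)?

345

Open {W1, W2}: assign each demand point to its cheapest open site.
  #1→W2 9×2=18, #2→W1 13×6=78, #3→W2 4×4=16, #4→W1 15×8=120
  crew travel cost 232, fixed 113 → total 345.
Compare {W1, W2, W3}: crew travel cost 172 + fixed 182 = 354.
Compare {W1, W3}: crew travel cost 268 + fixed 97 = 365.
Compare {W1}: crew travel cost 355 + fixed 28 = 383.
All other subsets cost ≥ 354. Minimum total cost: 345.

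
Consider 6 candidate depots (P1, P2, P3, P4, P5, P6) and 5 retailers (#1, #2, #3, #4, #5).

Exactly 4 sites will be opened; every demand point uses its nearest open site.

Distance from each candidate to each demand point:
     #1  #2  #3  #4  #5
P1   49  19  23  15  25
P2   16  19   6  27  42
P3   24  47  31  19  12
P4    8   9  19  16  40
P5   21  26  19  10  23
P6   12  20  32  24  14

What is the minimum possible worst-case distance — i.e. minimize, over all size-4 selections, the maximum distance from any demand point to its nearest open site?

Open {P2, P3, P4, P5}.
  Farthest demand point is #5 at distance 12 (to P3); all others are ≤ 12.
With {P2, P4, P5, P6} the worst case is 14.
With {P1, P2, P3, P4} the worst case is 15.
No size-4 selection achieves below 12.

12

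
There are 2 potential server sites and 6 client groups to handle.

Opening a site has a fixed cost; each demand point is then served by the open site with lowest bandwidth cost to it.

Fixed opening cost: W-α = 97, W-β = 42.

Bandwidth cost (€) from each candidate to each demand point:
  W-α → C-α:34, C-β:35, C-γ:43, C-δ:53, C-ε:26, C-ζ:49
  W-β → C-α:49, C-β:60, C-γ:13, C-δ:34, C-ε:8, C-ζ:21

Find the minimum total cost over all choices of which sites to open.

Open {W-β}: assign each demand point to its cheapest open site.
  C-α→W-β 49, C-β→W-β 60, C-γ→W-β 13, C-δ→W-β 34, C-ε→W-β 8, C-ζ→W-β 21
  bandwidth cost 185, fixed 42 → total 227.
Compare {W-α, W-β}: bandwidth cost 145 + fixed 139 = 284.
Compare {W-α}: bandwidth cost 240 + fixed 97 = 337.

227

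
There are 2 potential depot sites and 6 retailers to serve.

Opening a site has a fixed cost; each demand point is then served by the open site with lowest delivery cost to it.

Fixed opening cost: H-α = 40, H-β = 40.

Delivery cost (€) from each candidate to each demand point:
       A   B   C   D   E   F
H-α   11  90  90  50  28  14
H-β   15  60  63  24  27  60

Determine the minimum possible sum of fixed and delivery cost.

Open {H-α, H-β}: assign each demand point to its cheapest open site.
  A→H-α 11, B→H-β 60, C→H-β 63, D→H-β 24, E→H-β 27, F→H-α 14
  delivery cost 199, fixed 80 → total 279.
Compare {H-β}: delivery cost 249 + fixed 40 = 289.
Compare {H-α}: delivery cost 283 + fixed 40 = 323.

279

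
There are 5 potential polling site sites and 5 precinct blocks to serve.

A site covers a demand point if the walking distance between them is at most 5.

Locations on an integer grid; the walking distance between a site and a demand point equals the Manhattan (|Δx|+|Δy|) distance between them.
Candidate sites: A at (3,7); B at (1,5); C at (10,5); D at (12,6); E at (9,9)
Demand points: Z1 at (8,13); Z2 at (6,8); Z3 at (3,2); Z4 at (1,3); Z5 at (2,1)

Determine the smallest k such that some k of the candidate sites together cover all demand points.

Coverage sets (demand points within 5 of each site):
  A: {Z2, Z3}
  B: {Z3, Z4, Z5}
  C: {}
  D: {}
  E: {Z1, Z2}
No single site covers all 5 demand points.
But {B, E} covers everything, so the minimum is 2.

2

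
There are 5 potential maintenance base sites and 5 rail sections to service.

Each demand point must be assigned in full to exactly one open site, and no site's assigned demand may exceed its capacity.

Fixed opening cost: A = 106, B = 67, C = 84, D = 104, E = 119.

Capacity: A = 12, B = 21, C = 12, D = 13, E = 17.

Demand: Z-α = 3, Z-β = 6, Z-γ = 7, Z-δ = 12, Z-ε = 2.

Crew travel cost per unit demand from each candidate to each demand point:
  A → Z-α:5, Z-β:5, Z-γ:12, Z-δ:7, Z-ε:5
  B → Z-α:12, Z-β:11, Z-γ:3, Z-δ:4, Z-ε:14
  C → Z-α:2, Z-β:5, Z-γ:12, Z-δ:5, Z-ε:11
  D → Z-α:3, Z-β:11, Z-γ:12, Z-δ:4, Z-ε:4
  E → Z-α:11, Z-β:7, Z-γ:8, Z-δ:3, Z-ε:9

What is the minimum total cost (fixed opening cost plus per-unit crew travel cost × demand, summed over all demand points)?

278

Open {B, C}; cheapest assignment that respects the capacities:
  B (cap 21, load 19): Z-γ, Z-δ — cost 7×3 + 12×4 = 69
  C (cap 12, load 11): Z-α, Z-β, Z-ε — cost 3×2 + 6×5 + 2×11 = 58
  Shipping 127, fixed 151 → total 278.
  Any other capacity-feasible assignment to {B, C} ships for at least 127.
Compare {A, B}: its best feasible assignment gives total 297.
Compare {B, D}: its best feasible assignment gives total 323.
Every other set of open sites that can feasibly serve all demand totals ≥ 297 even under its best assignment. Minimum: 278.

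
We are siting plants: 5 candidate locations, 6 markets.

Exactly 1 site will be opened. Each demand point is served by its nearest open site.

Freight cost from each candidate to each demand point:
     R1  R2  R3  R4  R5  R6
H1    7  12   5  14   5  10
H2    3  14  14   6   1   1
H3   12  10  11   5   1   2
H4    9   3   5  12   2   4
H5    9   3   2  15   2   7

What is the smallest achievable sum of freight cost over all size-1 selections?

35

Open {H4}.
  R1→H4 9, R2→H4 3, R3→H4 5, R4→H4 12, R5→H4 2, R6→H4 4  ⇒ total 35.
Compare {H5}: total 38.
Compare {H2}: total 39.
No size-1 selection does better; minimum is 35.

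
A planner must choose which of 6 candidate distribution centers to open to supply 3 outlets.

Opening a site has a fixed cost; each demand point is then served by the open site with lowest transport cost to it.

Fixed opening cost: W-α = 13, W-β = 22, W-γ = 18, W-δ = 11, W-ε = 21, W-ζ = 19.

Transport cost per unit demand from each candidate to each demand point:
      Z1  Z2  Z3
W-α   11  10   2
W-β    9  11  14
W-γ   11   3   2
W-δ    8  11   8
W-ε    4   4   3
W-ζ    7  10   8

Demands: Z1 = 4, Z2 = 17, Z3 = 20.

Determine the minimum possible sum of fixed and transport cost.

146

Open {W-γ, W-ε}: assign each demand point to its cheapest open site.
  Z1→W-ε 4×4=16, Z2→W-γ 17×3=51, Z3→W-γ 20×2=40
  transport cost 107, fixed 39 → total 146.
Compare {W-γ, W-δ}: transport cost 123 + fixed 29 = 152.
Compare {W-γ}: transport cost 135 + fixed 18 = 153.
Compare {W-γ, W-ζ}: transport cost 119 + fixed 37 = 156.
All other subsets cost ≥ 152. Minimum total cost: 146.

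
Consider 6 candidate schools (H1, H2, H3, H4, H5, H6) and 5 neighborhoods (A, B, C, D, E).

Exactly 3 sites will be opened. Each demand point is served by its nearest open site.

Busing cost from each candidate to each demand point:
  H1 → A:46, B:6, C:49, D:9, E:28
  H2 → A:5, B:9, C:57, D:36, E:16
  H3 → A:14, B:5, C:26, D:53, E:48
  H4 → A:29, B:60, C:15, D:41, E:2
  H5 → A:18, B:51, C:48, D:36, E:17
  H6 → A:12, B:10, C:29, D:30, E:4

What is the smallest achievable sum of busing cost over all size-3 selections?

Open {H1, H2, H4}.
  A→H2 5, B→H1 6, C→H4 15, D→H1 9, E→H4 2  ⇒ total 37.
Compare {H1, H4, H6}: total 44.
Compare {H1, H3, H4}: total 45.
No size-3 selection does better; minimum is 37.

37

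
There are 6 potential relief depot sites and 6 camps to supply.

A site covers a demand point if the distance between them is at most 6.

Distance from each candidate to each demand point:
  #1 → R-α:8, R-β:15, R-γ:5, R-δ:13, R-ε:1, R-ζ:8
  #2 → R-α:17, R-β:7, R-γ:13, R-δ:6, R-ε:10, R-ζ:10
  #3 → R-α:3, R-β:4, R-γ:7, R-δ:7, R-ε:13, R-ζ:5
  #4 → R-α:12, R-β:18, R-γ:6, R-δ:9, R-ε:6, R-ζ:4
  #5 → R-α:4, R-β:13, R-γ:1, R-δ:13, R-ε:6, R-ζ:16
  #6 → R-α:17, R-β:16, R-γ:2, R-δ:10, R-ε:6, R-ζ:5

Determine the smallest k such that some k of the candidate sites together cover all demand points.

Coverage sets (demand points within 6 of each site):
  #1: {R-γ, R-ε}
  #2: {R-δ}
  #3: {R-α, R-β, R-ζ}
  #4: {R-γ, R-ε, R-ζ}
  #5: {R-α, R-γ, R-ε}
  #6: {R-γ, R-ε, R-ζ}
No 2 sites suffice: every size-2 union leaves at least one demand point uncovered.
But {#1, #2, #3} covers everything, so the minimum is 3.

3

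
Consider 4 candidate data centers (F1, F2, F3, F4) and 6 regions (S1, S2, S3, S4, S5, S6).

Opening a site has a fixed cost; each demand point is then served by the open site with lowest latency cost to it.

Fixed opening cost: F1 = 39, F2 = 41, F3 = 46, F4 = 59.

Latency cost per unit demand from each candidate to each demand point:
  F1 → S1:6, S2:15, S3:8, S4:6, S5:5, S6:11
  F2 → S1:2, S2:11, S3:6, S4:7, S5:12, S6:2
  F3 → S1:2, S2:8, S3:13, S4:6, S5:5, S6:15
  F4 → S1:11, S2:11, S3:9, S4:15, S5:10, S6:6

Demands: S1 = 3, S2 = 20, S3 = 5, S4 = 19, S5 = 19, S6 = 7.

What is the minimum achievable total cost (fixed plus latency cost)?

506

Open {F2, F3}: assign each demand point to its cheapest open site.
  S1→F2 3×2=6, S2→F3 20×8=160, S3→F2 5×6=30, S4→F3 19×6=114, S5→F3 19×5=95, S6→F2 7×2=14
  latency cost 419, fixed 87 → total 506.
Compare {F1, F2, F3}: latency cost 419 + fixed 126 = 545.
Compare {F1, F2}: latency cost 479 + fixed 80 = 559.
Compare {F2, F3, F4}: latency cost 419 + fixed 146 = 565.
All other subsets cost ≥ 545. Minimum total cost: 506.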